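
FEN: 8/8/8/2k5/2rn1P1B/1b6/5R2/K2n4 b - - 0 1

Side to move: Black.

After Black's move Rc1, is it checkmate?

yes

After Rc1: white king on a1; in check: yes, from the black rook on c1.
King squares — b1: attacked by Rc1; a2: attacked by Bb3; b2: attacked by Nd1.
White has no legal moves → checkmate.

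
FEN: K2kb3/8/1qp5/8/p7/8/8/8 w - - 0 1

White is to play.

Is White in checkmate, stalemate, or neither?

White to move; white king on a8.
In check: no.
King squares — a7: attacked by Qb6; b7: attacked by Qb6; b8: attacked by Qb6.
Legal moves for White: none.
Not in check and no legal moves → stalemate.

stalemate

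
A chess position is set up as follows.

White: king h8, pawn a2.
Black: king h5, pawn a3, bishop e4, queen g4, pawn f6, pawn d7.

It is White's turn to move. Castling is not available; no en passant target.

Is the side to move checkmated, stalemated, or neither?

White to move; white king on h8.
In check: no.
King squares — g7: attacked by Qg4; h7: attacked by Be4; g8: attacked by Qg4.
Legal moves for White: none.
Not in check and no legal moves → stalemate.

stalemate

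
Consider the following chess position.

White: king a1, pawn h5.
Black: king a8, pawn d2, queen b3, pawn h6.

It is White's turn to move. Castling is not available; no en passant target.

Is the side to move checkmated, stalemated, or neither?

White to move; white king on a1.
In check: no.
King squares — b1: attacked by Qb3; a2: attacked by Qb3; b2: attacked by Qb3.
Legal moves for White: none.
Not in check and no legal moves → stalemate.

stalemate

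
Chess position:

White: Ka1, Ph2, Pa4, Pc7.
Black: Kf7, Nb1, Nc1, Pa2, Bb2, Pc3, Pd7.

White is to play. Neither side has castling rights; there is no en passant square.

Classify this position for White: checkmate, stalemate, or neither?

White to move; white king on a1.
In check: yes, from the black bishop on b2.
King squares — b1: attacked by Pa2; a2: attacked by Nc1; b2: attacked by Pc3.
Legal moves for White: none.
In check with no legal moves → checkmate.

checkmate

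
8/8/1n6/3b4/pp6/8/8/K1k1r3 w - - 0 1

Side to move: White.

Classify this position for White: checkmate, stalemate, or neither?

White to move; white king on a1.
In check: no.
King squares — b1: attacked by Kc1; a2: attacked by Bd5; b2: attacked by Kc1.
Legal moves for White: none.
Not in check and no legal moves → stalemate.

stalemate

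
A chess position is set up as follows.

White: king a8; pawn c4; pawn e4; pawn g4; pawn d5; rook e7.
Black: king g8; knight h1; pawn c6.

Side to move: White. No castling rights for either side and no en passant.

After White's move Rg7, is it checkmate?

no

After Rg7: black king on g8; in check: yes, from the white rook on g7.
Black has 3 legal replies: Kh8, Kf8, Kxg7.
In check but a legal move exists → not checkmate.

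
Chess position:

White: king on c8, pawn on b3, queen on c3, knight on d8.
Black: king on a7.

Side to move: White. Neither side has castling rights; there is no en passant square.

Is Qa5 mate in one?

yes

After Qa5: black king on a7; in check: yes, from the white queen on a5.
King squares — a6: attacked by Qa5; b6: attacked by Qa5; b7: attacked by Kc8; a8: attacked by Qa5; b8: attacked by Kc8.
Black has no legal moves → checkmate.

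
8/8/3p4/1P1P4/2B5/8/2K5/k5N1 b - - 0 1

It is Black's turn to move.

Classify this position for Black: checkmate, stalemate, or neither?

Black to move; black king on a1.
In check: no.
King squares — b1: attacked by Kc2; a2: attacked by Bc4; b2: attacked by Kc2.
Legal moves for Black: none.
Not in check and no legal moves → stalemate.

stalemate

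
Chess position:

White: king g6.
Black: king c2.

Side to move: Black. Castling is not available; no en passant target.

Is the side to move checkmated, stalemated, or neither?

Black to move; black king on c2.
In check: no.
Legal moves for Black: Kd3, Kc3, Kb3, Kd2, Kb2, Kd1, Kc1, Kb1.
Black has 8 legal moves and is not in check → neither.

neither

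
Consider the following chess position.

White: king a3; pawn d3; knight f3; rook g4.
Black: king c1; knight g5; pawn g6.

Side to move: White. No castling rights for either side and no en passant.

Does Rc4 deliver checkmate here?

no

After Rc4: black king on c1; in check: yes, from the white rook on c4.
Black has 2 legal replies: Kd1, Kb1.
In check but a legal move exists → not checkmate.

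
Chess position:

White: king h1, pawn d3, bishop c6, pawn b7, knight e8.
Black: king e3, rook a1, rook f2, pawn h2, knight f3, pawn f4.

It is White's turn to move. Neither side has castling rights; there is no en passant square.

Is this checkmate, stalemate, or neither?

White to move; white king on h1.
In check: yes, from the black rook on a1.
King squares — g1: attacked by Ra1; g2: attacked by Rf2; h2: attacked by Rf2.
Legal moves for White: none.
In check with no legal moves → checkmate.

checkmate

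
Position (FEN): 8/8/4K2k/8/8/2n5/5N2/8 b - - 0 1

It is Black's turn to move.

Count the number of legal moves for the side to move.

Black to move; king on h6.
In check: no.
Legal moves: Kh7, Kg7, Kg6, Kh5, Kg5, Nd5, Nb5, Ne4, Na4, Ne2, Na2, Nd1, Nb1.
Count: 13.

13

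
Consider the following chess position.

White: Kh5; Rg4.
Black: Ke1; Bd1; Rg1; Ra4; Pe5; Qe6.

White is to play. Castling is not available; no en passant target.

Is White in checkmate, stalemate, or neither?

neither

White to move; white king on h5.
In check: no.
Legal moves for White: Kg5, Kh4.
White has 2 legal moves and is not in check → neither.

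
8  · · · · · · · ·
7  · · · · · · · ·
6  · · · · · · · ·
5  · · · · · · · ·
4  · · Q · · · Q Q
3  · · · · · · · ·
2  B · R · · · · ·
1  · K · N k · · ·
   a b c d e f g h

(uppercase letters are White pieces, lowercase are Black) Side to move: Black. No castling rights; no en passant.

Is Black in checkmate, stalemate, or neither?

checkmate

Black to move; black king on e1.
In check: yes, from the white queen on h4.
King squares — d1: attacked by Qg4; f1: attacked by Qc4; d2: attacked by Rc2; e2: attacked by Rc2; f2: attacked by Nd1.
Legal moves for Black: none.
In check with no legal moves → checkmate.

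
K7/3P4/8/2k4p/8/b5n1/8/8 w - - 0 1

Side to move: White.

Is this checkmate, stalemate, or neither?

neither

White to move; white king on a8.
In check: no.
Legal moves for White: Kb8, Kb7, Ka7, d8=Q, d8=R, d8=B, d8=N.
White has 7 legal moves and is not in check → neither.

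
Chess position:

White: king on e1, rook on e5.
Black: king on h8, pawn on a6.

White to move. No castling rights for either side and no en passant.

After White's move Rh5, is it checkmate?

After Rh5: black king on h8; in check: yes, from the white rook on h5.
Black has 2 legal replies: Kg8, Kg7.
In check but a legal move exists → not checkmate.

no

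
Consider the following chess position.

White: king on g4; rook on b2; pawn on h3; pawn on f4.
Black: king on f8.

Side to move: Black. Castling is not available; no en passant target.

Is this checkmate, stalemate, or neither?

Black to move; black king on f8.
In check: no.
Legal moves for Black: Kg8, Ke8, Kg7, Kf7, Ke7.
Black has 5 legal moves and is not in check → neither.

neither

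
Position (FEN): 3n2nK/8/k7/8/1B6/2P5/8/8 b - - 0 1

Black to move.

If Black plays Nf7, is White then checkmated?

no

After Nf7: white king on h8; in check: yes, from the black knight on f7.
White has 3 legal replies: Kxg8, Kh7, Kg7.
In check but a legal move exists → not checkmate.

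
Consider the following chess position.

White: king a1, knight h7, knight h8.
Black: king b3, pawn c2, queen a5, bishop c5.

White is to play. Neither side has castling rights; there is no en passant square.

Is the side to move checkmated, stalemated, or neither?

White to move; white king on a1.
In check: yes, from the black queen on a5.
King squares — b1: attacked by Pc2; a2: attacked by Kb3; b2: attacked by Kb3.
Legal moves for White: none.
In check with no legal moves → checkmate.

checkmate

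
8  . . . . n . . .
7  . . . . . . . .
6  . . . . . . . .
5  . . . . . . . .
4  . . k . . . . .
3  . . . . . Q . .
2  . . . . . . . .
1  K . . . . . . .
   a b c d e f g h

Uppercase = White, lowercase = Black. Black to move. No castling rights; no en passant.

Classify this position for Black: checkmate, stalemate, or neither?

neither

Black to move; black king on c4.
In check: no.
Legal moves for Black: Ng7, Nc7, Nf6, Nd6, Kc5, Kb5, Kd4, Kb4.
Black has 8 legal moves and is not in check → neither.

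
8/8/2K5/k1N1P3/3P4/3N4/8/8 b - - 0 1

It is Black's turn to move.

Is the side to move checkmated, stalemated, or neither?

stalemate

Black to move; black king on a5.
In check: no.
King squares — a4: attacked by Nc5; b4: attacked by Nd3; b5: attacked by Kc6; a6: attacked by Nc5; b6: attacked by Kc6.
Legal moves for Black: none.
Not in check and no legal moves → stalemate.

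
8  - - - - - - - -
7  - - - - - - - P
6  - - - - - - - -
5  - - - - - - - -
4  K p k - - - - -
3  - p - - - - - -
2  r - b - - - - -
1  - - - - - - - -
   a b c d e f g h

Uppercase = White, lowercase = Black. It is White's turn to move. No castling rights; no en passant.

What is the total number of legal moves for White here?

White to move; king on a4.
In check: yes, from the black rook on a2.
Legal moves: none.
Count: 0.

0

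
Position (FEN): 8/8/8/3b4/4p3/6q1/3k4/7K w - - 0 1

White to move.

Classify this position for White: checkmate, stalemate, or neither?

White to move; white king on h1.
In check: no.
King squares — g1: attacked by Qg3; g2: attacked by Qg3; h2: attacked by Qg3.
Legal moves for White: none.
Not in check and no legal moves → stalemate.

stalemate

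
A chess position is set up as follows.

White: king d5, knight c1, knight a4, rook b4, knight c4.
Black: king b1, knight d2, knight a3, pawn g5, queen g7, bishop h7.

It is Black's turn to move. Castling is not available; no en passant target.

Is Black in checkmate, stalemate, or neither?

neither

Black to move; black king on b1.
In check: yes, from the white rook on b4.
Legal moves for Black: Kc2, Kxc1, Ka1, Qb2, Nb3.
Black is in check but has 5 legal moves → neither.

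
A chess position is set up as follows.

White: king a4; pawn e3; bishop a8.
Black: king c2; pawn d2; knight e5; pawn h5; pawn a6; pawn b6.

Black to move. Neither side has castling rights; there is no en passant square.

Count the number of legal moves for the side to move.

21

Black to move; king on c2.
In check: no.
Legal moves: Nf7, Nd7, Ng6, Nc6, Ng4, Nc4, Nf3, Nd3, Kd3, Kc3, Kb2, Kd1, Kc1, Kb1, b5+, a5, h4, d1=Q, d1=R, d1=B, d1=N.
Count: 21.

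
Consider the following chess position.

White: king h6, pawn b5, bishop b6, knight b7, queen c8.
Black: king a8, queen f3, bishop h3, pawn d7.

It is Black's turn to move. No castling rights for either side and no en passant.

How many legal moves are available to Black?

Black to move; king on a8.
In check: yes, from the white queen on c8.
Legal moves: none.
Count: 0.

0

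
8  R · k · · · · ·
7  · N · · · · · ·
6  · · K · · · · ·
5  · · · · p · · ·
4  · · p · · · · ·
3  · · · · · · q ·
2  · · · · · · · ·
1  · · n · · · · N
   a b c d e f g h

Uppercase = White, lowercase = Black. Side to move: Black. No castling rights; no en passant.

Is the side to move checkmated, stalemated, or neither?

Black to move; black king on c8.
In check: yes, from the white rook on a8.
King squares — b7: attacked by Kc6; c7: attacked by Kc6; d7: attacked by Kc6; b8: attacked by Ra8; d8: attacked by Nb7.
Legal moves for Black: none.
In check with no legal moves → checkmate.

checkmate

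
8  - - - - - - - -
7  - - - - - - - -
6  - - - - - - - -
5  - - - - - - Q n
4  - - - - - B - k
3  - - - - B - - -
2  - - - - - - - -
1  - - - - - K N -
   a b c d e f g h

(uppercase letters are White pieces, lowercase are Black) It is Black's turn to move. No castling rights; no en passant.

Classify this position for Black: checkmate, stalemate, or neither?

Black to move; black king on h4.
In check: yes, from the white queen on g5.
King squares — g3: attacked by Bf4; h3: attacked by Ng1; g4: attacked by Qg5; g5: attacked by Bf4; h5: own knight.
Legal moves for Black: none.
In check with no legal moves → checkmate.

checkmate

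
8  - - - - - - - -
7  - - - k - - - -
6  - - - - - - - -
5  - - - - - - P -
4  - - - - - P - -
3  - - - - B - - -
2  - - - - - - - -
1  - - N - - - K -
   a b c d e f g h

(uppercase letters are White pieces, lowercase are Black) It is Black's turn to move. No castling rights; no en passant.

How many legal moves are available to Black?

8

Black to move; king on d7.
In check: no.
Legal moves: Ke8, Kd8, Kc8, Ke7, Kc7, Ke6, Kd6, Kc6.
Count: 8.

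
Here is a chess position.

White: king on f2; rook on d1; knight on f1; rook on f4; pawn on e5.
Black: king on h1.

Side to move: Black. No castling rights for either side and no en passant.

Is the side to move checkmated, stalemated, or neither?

stalemate

Black to move; black king on h1.
In check: no.
King squares — g1: attacked by Kf2; g2: attacked by Kf2; h2: attacked by Nf1.
Legal moves for Black: none.
Not in check and no legal moves → stalemate.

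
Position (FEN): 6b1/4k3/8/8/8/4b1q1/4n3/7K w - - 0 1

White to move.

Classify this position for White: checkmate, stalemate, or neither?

stalemate

White to move; white king on h1.
In check: no.
King squares — g1: attacked by Ne2; g2: attacked by Qg3; h2: attacked by Qg3.
Legal moves for White: none.
Not in check and no legal moves → stalemate.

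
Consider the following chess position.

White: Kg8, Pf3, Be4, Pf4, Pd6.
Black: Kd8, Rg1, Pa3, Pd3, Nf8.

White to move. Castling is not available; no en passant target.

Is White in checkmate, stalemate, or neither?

White to move; white king on g8.
In check: yes, from the black rook on g1.
King squares — f7: available; g7: attacked by Rg1; h7: attacked by Nf8; f8: available; h8: available.
Legal moves for White: Kh8, Kxf8, Kf7, Bg6.
White is in check but has 4 legal moves → neither.

neither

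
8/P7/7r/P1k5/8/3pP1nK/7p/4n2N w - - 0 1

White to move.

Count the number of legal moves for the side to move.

2

White to move; king on h3.
In check: yes, from the black rook on h6.
Legal moves: Kg4, Kxg3.
Count: 2.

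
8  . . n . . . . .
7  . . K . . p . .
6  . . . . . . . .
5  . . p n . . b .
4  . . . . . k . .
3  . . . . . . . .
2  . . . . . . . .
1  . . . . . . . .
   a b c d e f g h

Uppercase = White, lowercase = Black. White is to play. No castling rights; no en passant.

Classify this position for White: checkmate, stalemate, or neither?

White to move; white king on c7.
In check: yes, from the black knight on d5.
King squares — b6: attacked by Nd5; c6: available; d6: attacked by Nc8; b7: available; d7: available; b8: available; c8: available; d8: attacked by Bg5.
Legal moves for White: Kxc8, Kb8, Kd7, Kb7, Kc6.
White is in check but has 5 legal moves → neither.

neither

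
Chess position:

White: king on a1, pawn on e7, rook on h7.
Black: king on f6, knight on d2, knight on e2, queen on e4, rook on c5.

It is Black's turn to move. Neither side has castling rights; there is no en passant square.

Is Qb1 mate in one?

yes

After Qb1: white king on a1; in check: yes, from the black queen on b1.
King squares — b1: attacked by Nd2; a2: attacked by Qb1; b2: attacked by Qb1.
White has no legal moves → checkmate.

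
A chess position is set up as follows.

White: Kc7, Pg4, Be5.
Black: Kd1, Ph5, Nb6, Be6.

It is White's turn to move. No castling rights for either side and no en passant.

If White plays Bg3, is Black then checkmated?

After Bg3: black king on d1; in check: no.
Black is not in check, so this cannot be checkmate.

no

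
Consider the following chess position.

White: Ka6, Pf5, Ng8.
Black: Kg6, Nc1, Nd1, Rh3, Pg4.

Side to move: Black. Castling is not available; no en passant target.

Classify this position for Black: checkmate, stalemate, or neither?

neither

Black to move; black king on g6.
In check: yes, from the white pawn on f5.
King squares — f5: available; g5: available; h5: available; f6: attacked by Ng8; h6: attacked by Ng8; f7: available; g7: available; h7: available.
Legal moves for Black: Kh7, Kg7, Kf7, Kh5, Kg5, Kxf5.
Black is in check but has 6 legal moves → neither.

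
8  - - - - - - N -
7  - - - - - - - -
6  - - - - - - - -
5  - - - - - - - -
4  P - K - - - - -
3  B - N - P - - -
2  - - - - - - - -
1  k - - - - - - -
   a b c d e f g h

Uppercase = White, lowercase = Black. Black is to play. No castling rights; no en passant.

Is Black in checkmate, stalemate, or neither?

stalemate

Black to move; black king on a1.
In check: no.
King squares — b1: attacked by Nc3; a2: attacked by Nc3; b2: attacked by Ba3.
Legal moves for Black: none.
Not in check and no legal moves → stalemate.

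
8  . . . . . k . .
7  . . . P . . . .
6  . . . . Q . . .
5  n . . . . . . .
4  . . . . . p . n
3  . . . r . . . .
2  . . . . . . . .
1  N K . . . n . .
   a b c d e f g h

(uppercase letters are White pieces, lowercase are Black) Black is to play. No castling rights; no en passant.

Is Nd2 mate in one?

After Nd2: white king on b1; in check: yes, from the black knight on d2.
White has 4 legal replies: Kc2, Kb2, Ka2, Kc1.
In check but a legal move exists → not checkmate.

no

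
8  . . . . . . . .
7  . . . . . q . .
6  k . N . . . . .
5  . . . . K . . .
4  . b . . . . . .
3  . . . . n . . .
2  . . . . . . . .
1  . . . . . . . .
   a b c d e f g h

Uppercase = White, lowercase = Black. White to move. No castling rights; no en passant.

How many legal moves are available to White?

White to move; king on e5.
In check: no.
Legal moves: Nd8, Nb8+, Ne7, Na7, Na5, Nd4, Nxb4+, Ke4, Kd4.
Count: 9.

9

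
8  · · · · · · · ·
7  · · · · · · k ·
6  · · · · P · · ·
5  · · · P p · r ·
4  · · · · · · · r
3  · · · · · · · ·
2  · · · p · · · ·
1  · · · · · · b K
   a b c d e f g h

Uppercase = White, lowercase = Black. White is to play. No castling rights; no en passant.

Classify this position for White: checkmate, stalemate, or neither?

checkmate

White to move; white king on h1.
In check: yes, from the black rook on h4.
King squares — g1: attacked by Rg5; g2: attacked by Rg5; h2: attacked by Bg1.
Legal moves for White: none.
In check with no legal moves → checkmate.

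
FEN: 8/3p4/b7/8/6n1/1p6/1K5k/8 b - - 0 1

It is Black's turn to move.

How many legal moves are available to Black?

Black to move; king on h2.
In check: no.
Legal moves: Bc8, Bb7, Bb5, Bc4, Bd3, Be2, Bf1, Nh6, Nf6, Ne5, Ne3, Nf2, Kh3, Kg3, Kg2, Kh1, Kg1, d6, d5.
Count: 19.

19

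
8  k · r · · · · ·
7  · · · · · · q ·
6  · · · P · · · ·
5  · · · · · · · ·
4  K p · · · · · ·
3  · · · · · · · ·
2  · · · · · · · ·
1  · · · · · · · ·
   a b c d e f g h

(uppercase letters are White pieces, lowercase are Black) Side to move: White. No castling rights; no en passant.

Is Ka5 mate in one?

After Ka5: black king on a8; in check: no.
Black is not in check, so this cannot be checkmate.

no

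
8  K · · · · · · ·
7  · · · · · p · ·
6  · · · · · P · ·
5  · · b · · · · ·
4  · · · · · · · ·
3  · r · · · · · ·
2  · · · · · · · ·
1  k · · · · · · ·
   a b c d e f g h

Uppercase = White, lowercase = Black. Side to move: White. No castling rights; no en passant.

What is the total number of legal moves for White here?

0

White to move; king on a8.
In check: no.
Legal moves: none.
Count: 0.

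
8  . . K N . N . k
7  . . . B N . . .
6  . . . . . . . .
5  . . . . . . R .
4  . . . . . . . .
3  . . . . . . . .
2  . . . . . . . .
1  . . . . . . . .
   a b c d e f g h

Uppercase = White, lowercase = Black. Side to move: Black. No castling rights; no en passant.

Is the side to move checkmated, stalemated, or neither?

stalemate

Black to move; black king on h8.
In check: no.
King squares — g7: attacked by Rg5; h7: attacked by Nf8; g8: attacked by Rg5.
Legal moves for Black: none.
Not in check and no legal moves → stalemate.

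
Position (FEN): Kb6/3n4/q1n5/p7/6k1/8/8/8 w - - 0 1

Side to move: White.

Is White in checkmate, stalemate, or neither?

White to move; white king on a8.
In check: yes, from the black queen on a6.
King squares — a7: attacked by Qa6; b7: attacked by Qa6; b8: attacked by Nc6.
Legal moves for White: none.
In check with no legal moves → checkmate.

checkmate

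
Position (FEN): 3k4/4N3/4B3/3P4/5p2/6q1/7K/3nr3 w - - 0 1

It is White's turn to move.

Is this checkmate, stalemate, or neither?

White to move; white king on h2.
In check: yes, from the black queen on g3.
King squares — g1: attacked by Re1; h1: attacked by Re1; g2: attacked by Qg3; g3: attacked by Pf4; h3: attacked by Qg3.
Legal moves for White: none.
In check with no legal moves → checkmate.

checkmate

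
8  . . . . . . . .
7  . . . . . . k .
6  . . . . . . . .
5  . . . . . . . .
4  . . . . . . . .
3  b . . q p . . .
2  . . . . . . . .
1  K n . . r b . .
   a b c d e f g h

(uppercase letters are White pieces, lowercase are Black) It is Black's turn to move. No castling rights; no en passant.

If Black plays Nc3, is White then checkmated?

After Nc3: white king on a1; in check: yes, from the black rook on e1.
King squares — b1: attacked by Re1; a2: attacked by Nc3; b2: attacked by Ba3.
White has no legal moves → checkmate.

yes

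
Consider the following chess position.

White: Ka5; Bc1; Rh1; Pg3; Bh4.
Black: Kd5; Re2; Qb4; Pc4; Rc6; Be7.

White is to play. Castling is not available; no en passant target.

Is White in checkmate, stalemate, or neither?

White to move; white king on a5.
In check: yes, from the black queen on b4.
King squares — a4: attacked by Qb4; b4: attacked by Be7; b5: attacked by Qb4; a6: attacked by Rc6; b6: attacked by Qb4.
Legal moves for White: none.
In check with no legal moves → checkmate.

checkmate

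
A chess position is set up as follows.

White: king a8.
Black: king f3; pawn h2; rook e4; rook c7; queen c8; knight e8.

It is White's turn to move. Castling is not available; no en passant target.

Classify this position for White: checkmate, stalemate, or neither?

White to move; white king on a8.
In check: yes, from the black queen on c8.
King squares — a7: attacked by Rc7; b7: attacked by Rc7; b8: attacked by Qc8.
Legal moves for White: none.
In check with no legal moves → checkmate.

checkmate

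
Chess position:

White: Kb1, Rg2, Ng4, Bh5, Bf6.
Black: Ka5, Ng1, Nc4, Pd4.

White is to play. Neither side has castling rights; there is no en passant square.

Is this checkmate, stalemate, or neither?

White to move; white king on b1.
In check: no.
Legal moves for White include: Bh8, Bd8+, Bg7, Be7, Bg5, Be5, Bh4, Bxd4, Be8, Bf7, Bg6, Nh6, Ne5, Ne3, Nh2, Nf2, Rg3, Rh2, ... (list truncated; more exist).
White has legal moves and is not in check → neither.

neither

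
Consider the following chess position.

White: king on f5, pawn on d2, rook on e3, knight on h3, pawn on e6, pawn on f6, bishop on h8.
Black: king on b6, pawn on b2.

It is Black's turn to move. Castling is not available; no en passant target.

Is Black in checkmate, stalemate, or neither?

Black to move; black king on b6.
In check: no.
Legal moves for Black: Kc7, Kb7, Ka7, Kc6, Ka6, Kc5, Kb5, Ka5, b1=Q+, b1=R, b1=B+, b1=N.
Black has 12 legal moves and is not in check → neither.

neither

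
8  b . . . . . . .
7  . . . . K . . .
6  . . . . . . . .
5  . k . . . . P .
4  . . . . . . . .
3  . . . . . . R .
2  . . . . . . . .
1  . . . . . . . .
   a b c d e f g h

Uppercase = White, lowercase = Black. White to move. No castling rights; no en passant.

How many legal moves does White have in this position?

White to move; king on e7.
In check: no.
Legal moves: Kf8, Ke8, Kd8, Kf7, Kd7, Kf6, Ke6, Kd6, Rg4, Rh3, Rf3, Re3, Rd3, Rc3, Rb3+, Ra3, Rg2, Rg1, g6.
Count: 19.

19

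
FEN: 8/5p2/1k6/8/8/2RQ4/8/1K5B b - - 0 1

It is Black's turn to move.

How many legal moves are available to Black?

Black to move; king on b6.
In check: no.
Legal moves: Ka7, Ka5, f6, f5.
Count: 4.

4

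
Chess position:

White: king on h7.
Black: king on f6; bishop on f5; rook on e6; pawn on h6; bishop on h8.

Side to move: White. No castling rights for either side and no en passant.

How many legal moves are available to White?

3

White to move; king on h7.
In check: yes, from the black bishop on f5.
Legal moves: Kxh8, Kg8, Kxh6.
Count: 3.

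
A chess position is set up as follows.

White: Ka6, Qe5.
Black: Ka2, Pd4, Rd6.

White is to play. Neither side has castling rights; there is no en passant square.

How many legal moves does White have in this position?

5

White to move; king on a6.
In check: yes, from the black rook on d6.
Legal moves: Kb7, Ka7, Kb5, Ka5, Qxd6.
Count: 5.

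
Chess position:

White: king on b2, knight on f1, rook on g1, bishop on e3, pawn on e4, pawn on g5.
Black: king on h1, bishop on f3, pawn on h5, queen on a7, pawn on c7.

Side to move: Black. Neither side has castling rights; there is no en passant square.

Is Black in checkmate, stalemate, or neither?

Black to move; black king on h1.
In check: yes, from the white rook on g1.
King squares — g1: attacked by Be3; g2: attacked by Rg1; h2: attacked by Nf1.
Legal moves for Black: none.
In check with no legal moves → checkmate.

checkmate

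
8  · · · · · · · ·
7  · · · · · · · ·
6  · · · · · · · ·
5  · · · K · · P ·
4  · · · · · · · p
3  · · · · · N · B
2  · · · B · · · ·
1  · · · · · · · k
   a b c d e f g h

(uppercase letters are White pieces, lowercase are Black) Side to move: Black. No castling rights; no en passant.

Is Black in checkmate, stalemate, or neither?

Black to move; black king on h1.
In check: no.
King squares — g1: attacked by Nf3; g2: attacked by Bh3; h2: attacked by Nf3.
Legal moves for Black: none.
Not in check and no legal moves → stalemate.

stalemate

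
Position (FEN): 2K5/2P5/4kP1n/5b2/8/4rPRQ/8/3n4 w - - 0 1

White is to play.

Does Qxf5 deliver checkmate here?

no

After Qxf5: black king on e6; in check: yes, from the white queen on f5.
Black has 4 legal replies: Kf7, Kd6, Kxf5, Nxf5.
In check but a legal move exists → not checkmate.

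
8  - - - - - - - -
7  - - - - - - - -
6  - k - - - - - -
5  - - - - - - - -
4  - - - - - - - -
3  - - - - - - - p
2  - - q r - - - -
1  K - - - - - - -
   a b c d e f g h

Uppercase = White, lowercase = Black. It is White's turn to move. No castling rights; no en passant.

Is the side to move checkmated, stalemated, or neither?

stalemate

White to move; white king on a1.
In check: no.
King squares — b1: attacked by Qc2; a2: attacked by Qc2; b2: attacked by Qc2.
Legal moves for White: none.
Not in check and no legal moves → stalemate.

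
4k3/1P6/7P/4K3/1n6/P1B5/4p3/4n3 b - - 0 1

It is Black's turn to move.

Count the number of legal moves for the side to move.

Black to move; king on e8.
In check: no.
Legal moves: Kf8, Kd8, Kf7, Ke7, Kd7, Nc6+, Na6, Nd5, Nbd3+, Nbc2, Na2, Nf3+, Ned3+, Ng2, Nec2.
Count: 15.

15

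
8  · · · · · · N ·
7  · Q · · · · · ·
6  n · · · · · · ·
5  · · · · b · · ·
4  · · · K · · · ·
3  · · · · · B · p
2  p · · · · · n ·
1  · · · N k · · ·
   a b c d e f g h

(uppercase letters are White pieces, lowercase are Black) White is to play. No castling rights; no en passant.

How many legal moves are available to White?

White to move; king on d4.
In check: yes, from the black bishop on e5.
Legal moves: Kxe5, Kd5, Ke4, Kc4, Kd3.
Count: 5.

5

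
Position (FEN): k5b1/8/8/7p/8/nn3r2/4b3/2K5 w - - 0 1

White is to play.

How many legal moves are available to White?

White to move; king on c1.
In check: yes, from the black knight on b3.
Legal moves: Kb2.
Count: 1.

1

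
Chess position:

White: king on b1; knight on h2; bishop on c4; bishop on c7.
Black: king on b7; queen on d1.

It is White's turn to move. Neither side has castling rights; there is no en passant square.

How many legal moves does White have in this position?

White to move; king on b1.
In check: yes, from the black queen on d1.
Legal moves: Kb2, Ka2.
Count: 2.

2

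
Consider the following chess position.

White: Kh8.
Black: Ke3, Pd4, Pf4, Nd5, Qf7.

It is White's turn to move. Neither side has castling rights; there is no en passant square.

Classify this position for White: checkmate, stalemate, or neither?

stalemate

White to move; white king on h8.
In check: no.
King squares — g7: attacked by Qf7; h7: attacked by Qf7; g8: attacked by Qf7.
Legal moves for White: none.
Not in check and no legal moves → stalemate.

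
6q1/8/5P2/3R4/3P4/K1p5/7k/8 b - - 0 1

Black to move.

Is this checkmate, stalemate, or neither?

Black to move; black king on h2.
In check: no.
Legal moves for Black include: Qh8, Qf8+, Qe8, Qd8, Qc8, Qb8, Qa8+, Qh7, Qg7, Qf7, Qg6, Qe6, Qg5, Qxd5, Qg4, Qg3, Qg2, Qg1, ... (list truncated; more exist).
Black has legal moves and is not in check → neither.

neither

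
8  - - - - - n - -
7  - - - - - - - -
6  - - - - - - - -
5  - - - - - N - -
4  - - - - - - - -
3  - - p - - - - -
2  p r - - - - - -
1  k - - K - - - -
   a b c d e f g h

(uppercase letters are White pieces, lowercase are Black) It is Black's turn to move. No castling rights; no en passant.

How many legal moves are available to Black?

19

Black to move; king on a1.
In check: no.
Legal moves: Nh7, Nd7, Ng6, Ne6, Rb8, Rb7, Rb6, Rb5, Rb4, Rb3, Rh2, Rg2, Rf2, Re2, Rd2+, Rc2, Rb1+, Kb1, c2+.
Count: 19.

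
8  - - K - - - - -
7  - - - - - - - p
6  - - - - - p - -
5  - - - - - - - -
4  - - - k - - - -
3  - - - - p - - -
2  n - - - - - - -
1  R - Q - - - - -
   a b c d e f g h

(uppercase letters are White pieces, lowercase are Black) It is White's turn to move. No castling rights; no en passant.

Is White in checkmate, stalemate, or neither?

neither

White to move; white king on c8.
In check: no.
Legal moves for White include: Kd8, Kb8, Kd7, Kc7, Kb7, Qc7, Qc6, Qc5+, Qc4+, Qxe3+, Qc3+, Qa3, Qd2+, Qc2, Qb2+, Qh1, Qg1, Qf1, ... (list truncated; more exist).
White has legal moves and is not in check → neither.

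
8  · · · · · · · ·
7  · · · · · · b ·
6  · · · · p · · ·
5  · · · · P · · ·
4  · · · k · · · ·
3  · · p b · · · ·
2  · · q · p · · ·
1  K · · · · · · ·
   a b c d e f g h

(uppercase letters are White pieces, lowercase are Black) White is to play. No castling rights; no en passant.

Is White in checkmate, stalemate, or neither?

stalemate

White to move; white king on a1.
In check: no.
King squares — b1: attacked by Qc2; a2: attacked by Qc2; b2: attacked by Qc2.
Legal moves for White: none.
Not in check and no legal moves → stalemate.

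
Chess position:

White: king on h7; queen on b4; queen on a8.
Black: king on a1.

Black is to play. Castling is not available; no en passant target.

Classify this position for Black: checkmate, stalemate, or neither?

checkmate

Black to move; black king on a1.
In check: yes, from the white queen on a8.
King squares — b1: attacked by Qb4; a2: attacked by Qa8; b2: attacked by Qb4.
Legal moves for Black: none.
In check with no legal moves → checkmate.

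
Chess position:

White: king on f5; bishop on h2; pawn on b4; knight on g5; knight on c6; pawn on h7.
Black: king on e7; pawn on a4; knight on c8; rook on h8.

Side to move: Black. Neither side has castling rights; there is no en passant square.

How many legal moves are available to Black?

3

Black to move; king on e7.
In check: yes, from the white knight on c6.
Legal moves: Kf8, Ke8, Kd7.
Count: 3.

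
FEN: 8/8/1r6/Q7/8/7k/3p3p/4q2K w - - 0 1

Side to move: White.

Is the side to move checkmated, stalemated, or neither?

White to move; white king on h1.
In check: yes, from the black queen on e1.
King squares — g1: attacked by Qe1; g2: attacked by Kh3; h2: attacked by Kh3.
Legal moves for White: none.
In check with no legal moves → checkmate.

checkmate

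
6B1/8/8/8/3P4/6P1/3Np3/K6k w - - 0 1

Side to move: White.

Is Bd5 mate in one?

no

After Bd5: black king on h1; in check: yes, from the white bishop on d5.
Black has 2 legal replies: Kh2, Kg1.
In check but a legal move exists → not checkmate.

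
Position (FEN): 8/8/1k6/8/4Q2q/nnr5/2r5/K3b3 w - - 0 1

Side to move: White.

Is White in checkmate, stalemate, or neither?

checkmate

White to move; white king on a1.
In check: yes, from the black knight on b3.
King squares — b1: attacked by Na3; a2: attacked by Rc2; b2: attacked by Rc2.
Legal moves for White: none.
In check with no legal moves → checkmate.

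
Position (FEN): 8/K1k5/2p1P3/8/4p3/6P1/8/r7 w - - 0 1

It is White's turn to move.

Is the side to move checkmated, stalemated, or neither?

White to move; white king on a7.
In check: yes, from the black rook on a1.
King squares — a6: attacked by Ra1; b6: attacked by Kc7; b7: attacked by Kc7; a8: attacked by Ra1; b8: attacked by Kc7.
Legal moves for White: none.
In check with no legal moves → checkmate.

checkmate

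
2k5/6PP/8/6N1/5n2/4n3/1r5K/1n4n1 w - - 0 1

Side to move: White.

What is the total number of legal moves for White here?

White to move; king on h2.
In check: yes, from the black rook on b2.
Legal moves: Kg3, Kh1, Kxg1.
Count: 3.

3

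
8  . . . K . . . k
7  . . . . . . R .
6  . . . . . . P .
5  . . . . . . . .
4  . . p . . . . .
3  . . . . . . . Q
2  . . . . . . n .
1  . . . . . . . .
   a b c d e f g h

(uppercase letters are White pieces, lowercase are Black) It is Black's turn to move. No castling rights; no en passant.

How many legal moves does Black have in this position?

2

Black to move; king on h8.
In check: yes, from the white queen on h3.
Legal moves: Kxg7, Nh4.
Count: 2.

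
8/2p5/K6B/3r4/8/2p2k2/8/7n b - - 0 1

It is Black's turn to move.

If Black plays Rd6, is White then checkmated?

After Rd6: white king on a6; in check: yes, from the black rook on d6.
White has 4 legal replies: Kb7, Ka7, Kb5, Ka5.
In check but a legal move exists → not checkmate.

no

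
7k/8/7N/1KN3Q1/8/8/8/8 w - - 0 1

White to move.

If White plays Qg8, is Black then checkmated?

yes

After Qg8: black king on h8; in check: yes, from the white queen on g8.
King squares — g7: attacked by Qg8; h7: attacked by Qg8; g8: attacked by Nh6.
Black has no legal moves → checkmate.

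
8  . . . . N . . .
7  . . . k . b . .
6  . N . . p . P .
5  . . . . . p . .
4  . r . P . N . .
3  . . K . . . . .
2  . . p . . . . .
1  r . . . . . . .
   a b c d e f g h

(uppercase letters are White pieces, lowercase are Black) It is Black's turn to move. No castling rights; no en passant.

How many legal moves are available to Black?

5

Black to move; king on d7.
In check: yes, from the white knight on b6.
Legal moves: Kxe8, Kd8, Ke7, Kc6, Rxb6.
Count: 5.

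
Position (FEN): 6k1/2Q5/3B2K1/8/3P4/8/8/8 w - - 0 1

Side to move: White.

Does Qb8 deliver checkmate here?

After Qb8: black king on g8; in check: yes, from the white queen on b8.
King squares — f7: attacked by Kg6; g7: attacked by Kg6; h7: attacked by Kg6; f8: attacked by Bd6; h8: attacked by Qb8.
Black has no legal moves → checkmate.

yes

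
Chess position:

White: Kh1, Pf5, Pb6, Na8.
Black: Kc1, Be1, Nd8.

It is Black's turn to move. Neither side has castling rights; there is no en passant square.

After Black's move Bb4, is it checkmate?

After Bb4: white king on h1; in check: no.
White is not in check, so this cannot be checkmate.

no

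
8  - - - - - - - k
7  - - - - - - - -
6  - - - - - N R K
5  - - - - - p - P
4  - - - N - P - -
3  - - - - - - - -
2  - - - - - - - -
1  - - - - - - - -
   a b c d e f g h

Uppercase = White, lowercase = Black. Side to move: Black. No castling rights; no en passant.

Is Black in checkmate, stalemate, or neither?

stalemate

Black to move; black king on h8.
In check: no.
King squares — g7: attacked by Rg6; h7: attacked by Nf6; g8: attacked by Nf6.
Legal moves for Black: none.
Not in check and no legal moves → stalemate.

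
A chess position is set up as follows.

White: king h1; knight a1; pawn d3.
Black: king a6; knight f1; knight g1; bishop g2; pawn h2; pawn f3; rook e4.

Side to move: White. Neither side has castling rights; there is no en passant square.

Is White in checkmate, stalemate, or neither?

White to move; white king on h1.
In check: yes, from the black bishop on g2.
King squares — g1: attacked by Ph2; g2: attacked by Pf3; h2: attacked by Nf1.
Legal moves for White: none.
In check with no legal moves → checkmate.

checkmate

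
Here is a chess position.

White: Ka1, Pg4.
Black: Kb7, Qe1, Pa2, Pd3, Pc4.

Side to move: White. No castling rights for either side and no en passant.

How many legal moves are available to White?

2

White to move; king on a1.
In check: yes, from the black queen on e1.
Legal moves: Kb2, Kxa2.
Count: 2.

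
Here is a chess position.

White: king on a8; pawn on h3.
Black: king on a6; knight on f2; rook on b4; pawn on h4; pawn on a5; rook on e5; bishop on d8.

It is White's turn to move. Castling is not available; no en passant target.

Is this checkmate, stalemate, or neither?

stalemate

White to move; white king on a8.
In check: no.
King squares — a7: attacked by Ka6; b7: attacked by Rb4; b8: attacked by Rb4.
Legal moves for White: none.
Not in check and no legal moves → stalemate.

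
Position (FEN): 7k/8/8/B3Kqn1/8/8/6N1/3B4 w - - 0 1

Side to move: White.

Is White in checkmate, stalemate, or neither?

White to move; white king on e5.
In check: yes, from the black queen on f5.
King squares — d4: available; e4: attacked by Qf5; f4: attacked by Qf5; d5: attacked by Qf5; f5: available; d6: available; e6: attacked by Qf5; f6: attacked by Qf5.
Legal moves for White: Kd6, Kxf5, Kd4.
White is in check but has 3 legal moves → neither.

neither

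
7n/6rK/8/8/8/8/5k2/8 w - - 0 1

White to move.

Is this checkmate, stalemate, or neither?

White to move; white king on h7.
In check: yes, from the black rook on g7.
King squares — g6: attacked by Rg7; h6: available; g7: available; g8: attacked by Rg7; h8: available.
Legal moves for White: Kxh8, Kxg7, Kh6.
White is in check but has 3 legal moves → neither.

neither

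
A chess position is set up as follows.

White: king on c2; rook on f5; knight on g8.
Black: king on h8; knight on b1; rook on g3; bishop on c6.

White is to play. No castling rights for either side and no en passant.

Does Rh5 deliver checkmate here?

After Rh5: black king on h8; in check: yes, from the white rook on h5.
Black has 2 legal replies: Kxg8, Kg7.
In check but a legal move exists → not checkmate.

no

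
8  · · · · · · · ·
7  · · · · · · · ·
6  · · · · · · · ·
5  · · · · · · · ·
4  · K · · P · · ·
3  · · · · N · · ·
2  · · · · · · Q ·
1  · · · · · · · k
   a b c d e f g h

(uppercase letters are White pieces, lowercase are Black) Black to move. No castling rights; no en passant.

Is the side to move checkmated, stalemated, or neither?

Black to move; black king on h1.
In check: yes, from the white queen on g2.
King squares — g1: attacked by Qg2; g2: attacked by Ne3; h2: attacked by Qg2.
Legal moves for Black: none.
In check with no legal moves → checkmate.

checkmate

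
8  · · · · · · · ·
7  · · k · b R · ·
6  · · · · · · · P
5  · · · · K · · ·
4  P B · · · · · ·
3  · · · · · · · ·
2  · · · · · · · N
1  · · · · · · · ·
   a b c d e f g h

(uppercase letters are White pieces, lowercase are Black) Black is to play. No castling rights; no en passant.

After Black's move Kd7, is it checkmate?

After Kd7: white king on e5; in check: no.
White is not in check, so this cannot be checkmate.

no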